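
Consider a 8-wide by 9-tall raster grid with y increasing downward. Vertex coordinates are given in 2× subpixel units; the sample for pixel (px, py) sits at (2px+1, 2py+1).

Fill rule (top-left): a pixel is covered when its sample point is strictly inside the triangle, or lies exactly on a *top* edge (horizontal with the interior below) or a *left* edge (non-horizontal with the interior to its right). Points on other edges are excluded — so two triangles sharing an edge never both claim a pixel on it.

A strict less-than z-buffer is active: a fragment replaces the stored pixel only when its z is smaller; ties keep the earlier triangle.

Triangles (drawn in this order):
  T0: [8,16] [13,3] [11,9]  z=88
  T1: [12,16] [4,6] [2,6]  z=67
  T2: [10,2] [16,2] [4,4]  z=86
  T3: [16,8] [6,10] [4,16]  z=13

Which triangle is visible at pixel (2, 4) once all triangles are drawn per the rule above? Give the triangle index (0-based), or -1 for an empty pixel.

T0:
  2·area = 4
  edge (8, 16)→(13, 3): d=(5,-13) top-left  bias=+0
  edge (13, 3)→(11, 9): d=(-2,6) right/bottom  bias=-1
  edge (11, 9)→(8, 16): d=(-3,7) right/bottom  bias=-1
    (6,1)@(13, 3): e=[0,0,4] → ·  [on edge]
    (5,4)@(11, 9): e=[4,0,0] → ·  [on edge]
    (4,7)@(9, 15): e=[8,0,-4] → ·  [on edge]
  covered (0 px):
    · · · · · · · ·
    · · · · · · · ·
    · · · · · · · ·
    · · · · · · · ·
    · · · · · · · ·
    · · · · · · · ·
    · · · · · · · ·
    · · · · · · · ·
    · · · · · · · ·
T1:
  2·area = 20  (B↔C swapped to make it positive)
  edge (12, 16)→(2, 6): d=(-10,-10) top-left  bias=+0
  edge (2, 6)→(4, 6): d=(2,0) top-left  bias=+0
  edge (4, 6)→(12, 16): d=(8,10) right/bottom  bias=-1
    (0,2)@(1, 5): e=[0,-2,22] → ·  [on edge]
    (1,3)@(3, 7): e=[0,2,18] → █  [on edge]
    (2,3)@(5, 7): e=[20,2,-2] → ·
    (1,4)@(3, 9): e=[-20,6,34] → ·
    (2,4)@(5, 9): e=[0,6,14] → █  [on edge]
    (3,4)@(7, 9): e=[20,6,-6] → ·
    (2,5)@(5, 11): e=[-20,10,30] → ·
    (3,5)@(7, 11): e=[0,10,10] → █  [on edge]
    (4,5)@(9, 11): e=[20,10,-10] → ·
    (3,6)@(7, 13): e=[-20,14,26] → ·
    (4,6)@(9, 13): e=[0,14,6] → █  [on edge]
    (5,6)@(11, 13): e=[20,14,-14] → ·
    (5,7)@(11, 15): e=[0,18,2] → █  [on edge]
    (6,8)@(13, 17): e=[0,22,-2] → ·  [on edge]
  covered (5 px):
    · · · · · · · ·
    · · · · · · · ·
    · · · · · · · ·
    · █ · · · · · ·
    · · █ · · · · ·
    · · · █ · · · ·
    · · · · █ · · ·
    · · · · · █ · ·
    · · · · · · · ·
T2:
  2·area = 12
  edge (10, 2)→(16, 2): d=(6,0) top-left  bias=+0
  edge (16, 2)→(4, 4): d=(-12,2) right/bottom  bias=-1
  edge (4, 4)→(10, 2): d=(6,-2) top-left  bias=+0
    (6,0)@(13, 1): e=[-6,18,0] → ·  [on edge]
    (3,1)@(7, 3): e=[6,6,0] → █  [on edge]
    (4,1)@(9, 3): e=[6,2,4] → █
    (5,1)@(11, 3): e=[6,-2,8] → ·
    (0,2)@(1, 5): e=[18,-6,0] → ·  [on edge]
    (3,2)@(7, 5): e=[18,-18,12] → ·
    (4,2)@(9, 5): e=[18,-22,16] → ·
  covered (2 px):
    · · · · · · · ·
    · · · █ █ · · ·
    · · · · · · · ·
    · · · · · · · ·
    · · · · · · · ·
    · · · · · · · ·
    · · · · · · · ·
    · · · · · · · ·
    · · · · · · · ·
T3:
  2·area = 56  (B↔C swapped to make it positive)
  edge (16, 8)→(4, 16): d=(-12,8) right/bottom  bias=-1
  edge (4, 16)→(6, 10): d=(2,-6) top-left  bias=+0
  edge (6, 10)→(16, 8): d=(10,-2) top-left  bias=+0
    (4,0)@(9, 1): e=[140,0,-84] → ·  [on edge]
    (3,3)@(7, 7): e=[84,0,-28] → ·  [on edge]
    (5,4)@(11, 9): e=[28,28,0] → █  [on edge]
    (6,4)@(13, 9): e=[12,40,4] → █
    (7,4)@(15, 9): e=[-4,52,8] → ·
    (0,5)@(1, 11): e=[84,-28,0] → ·  [on edge]
    (3,5)@(7, 11): e=[36,8,12] → █
    (4,5)@(9, 11): e=[20,20,16] → █
    (6,5)@(13, 11): e=[-12,44,24] → ·
    (2,6)@(5, 13): e=[28,0,28] → █  [on edge]
    (4,6)@(9, 13): e=[-4,24,36] → ·
    (5,6)@(11, 13): e=[-20,36,40] → ·
  covered (8 px):
    · · · · · · · ·
    · · · · · · · ·
    · · · · · · · ·
    · · · · · · · ·
    · · · · · █ █ ·
    · · · █ █ █ · ·
    · · █ █ · · · ·
    · · █ · · · · ·
    · · · · · · · ·

Z-buffer (winner per pixel, '.' = empty):
  . . . . . . . .
  . . . 2 2 . . .
  . . . . . . . .
  . 1 . . . . . .
  . . 1 . . 3 3 .
  . . . 3 3 3 . .
  . . 3 3 1 . . .
  . . 3 . . 1 . .
  . . . . . . . .

Answer: 1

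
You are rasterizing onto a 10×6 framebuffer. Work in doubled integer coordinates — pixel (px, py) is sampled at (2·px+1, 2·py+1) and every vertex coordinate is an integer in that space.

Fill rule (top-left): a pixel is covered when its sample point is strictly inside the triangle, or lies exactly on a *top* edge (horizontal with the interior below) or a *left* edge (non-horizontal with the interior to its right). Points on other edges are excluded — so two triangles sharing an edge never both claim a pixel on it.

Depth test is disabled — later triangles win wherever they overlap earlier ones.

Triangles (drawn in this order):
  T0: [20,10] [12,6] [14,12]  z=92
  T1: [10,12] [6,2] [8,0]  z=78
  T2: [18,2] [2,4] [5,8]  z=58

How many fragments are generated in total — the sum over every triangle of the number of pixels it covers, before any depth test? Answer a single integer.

T0:
  2·area = 40  (B↔C swapped to make it positive)
  edge (20, 10)→(14, 12): d=(-6,2) right/bottom  bias=-1
  edge (14, 12)→(12, 6): d=(-2,-6) top-left  bias=+0
  edge (12, 6)→(20, 10): d=(8,4) right/bottom  bias=-1
    (5,1)@(11, 3): e=[60,0,-20] → ·  [on edge]
    (6,3)@(13, 7): e=[32,4,4] → #
    (7,3)@(15, 7): e=[28,16,-4] → ·
    (6,4)@(13, 9): e=[20,0,20] → #  [on edge]
    (7,4)@(15, 9): e=[16,12,12] → #
    (8,4)@(17, 9): e=[12,24,4] → #
    (9,4)@(19, 9): e=[8,36,-4] → ·
    (6,5)@(13, 11): e=[8,-4,36] → ·
    (7,5)@(15, 11): e=[4,8,28] → #
    (8,5)@(17, 11): e=[0,20,20] → ·  [on edge]
  covered (5 px):
    · · · · · · · · · ·
    · · · · · · · · · ·
    · · · · · · · · · ·
    · · · · · · # · · ·
    · · · · · · # # # ·
    · · · · · · · # · ·
T1:
  2·area = 28
  edge (10, 12)→(6, 2): d=(-4,-10) top-left  bias=+0
  edge (6, 2)→(8, 0): d=(2,-2) top-left  bias=+0
  edge (8, 0)→(10, 12): d=(2,12) right/bottom  bias=-1
    (3,0)@(7, 1): e=[14,0,14] → #  [on edge]
    (4,0)@(9, 1): e=[34,4,-10] → ·
    (2,1)@(5, 3): e=[-14,0,42] → ·  [on edge]
    (3,1)@(7, 3): e=[6,4,18] → #
    (4,1)@(9, 3): e=[26,8,-6] → ·
    (1,2)@(3, 5): e=[-42,0,70] → ·  [on edge]
    (3,2)@(7, 5): e=[-2,8,22] → ·
    (0,3)@(1, 7): e=[-70,0,98] → ·  [on edge]
    (4,3)@(9, 7): e=[10,16,2] → #
    (5,3)@(11, 7): e=[30,20,-22] → ·
    (4,4)@(9, 9): e=[2,20,6] → #
    (5,4)@(11, 9): e=[22,24,-18] → ·
  covered (4 px):
    · · · # · · · · · ·
    · · · # · · · · · ·
    · · · · · · · · · ·
    · · · · # · · · · ·
    · · · · # · · · · ·
    · · · · · · · · · ·
T2:
  2·area = 70  (B↔C swapped to make it positive)
  edge (18, 2)→(5, 8): d=(-13,6) right/bottom  bias=-1
  edge (5, 8)→(2, 4): d=(-3,-4) top-left  bias=+0
  edge (2, 4)→(18, 2): d=(16,-2) top-left  bias=+0
    (5,1)@(11, 3): e=[29,39,2] → #
    (6,1)@(13, 3): e=[17,47,6] → #
    (7,1)@(15, 3): e=[5,55,10] → #
    (8,1)@(17, 3): e=[-7,63,14] → ·
    (1,2)@(3, 5): e=[51,1,18] → #
    (2,2)@(5, 5): e=[39,9,22] → #
    (3,2)@(7, 5): e=[27,17,26] → #
    (4,2)@(9, 5): e=[15,25,30] → #
    (6,2)@(13, 5): e=[-9,41,38] → ·
    (7,2)@(15, 5): e=[-21,49,42] → ·
    (1,3)@(3, 7): e=[25,-5,50] → ·
    (2,3)@(5, 7): e=[13,3,54] → #
  covered (10 px):
    · · · · · · · · · ·
    · · · · · # # # · ·
    · # # # # # · · · ·
    · · # # · · · · · ·
    · · · · · · · · · ·
    · · · · · · · · · ·

Answer: 19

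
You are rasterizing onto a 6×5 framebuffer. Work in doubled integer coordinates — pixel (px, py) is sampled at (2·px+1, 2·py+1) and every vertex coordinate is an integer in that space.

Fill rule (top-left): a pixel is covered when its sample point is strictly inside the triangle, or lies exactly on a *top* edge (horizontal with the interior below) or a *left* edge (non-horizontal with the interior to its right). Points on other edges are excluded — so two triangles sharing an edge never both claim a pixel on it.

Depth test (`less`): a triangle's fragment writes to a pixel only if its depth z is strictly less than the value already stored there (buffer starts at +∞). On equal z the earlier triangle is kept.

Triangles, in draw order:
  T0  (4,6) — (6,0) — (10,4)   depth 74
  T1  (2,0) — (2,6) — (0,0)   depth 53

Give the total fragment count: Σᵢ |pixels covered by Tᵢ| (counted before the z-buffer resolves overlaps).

T0:
  2·area = 32
  edge (4, 6)→(6, 0): d=(2,-6) top-left  bias=+0
  edge (6, 0)→(10, 4): d=(4,4) right/bottom  bias=-1
  edge (10, 4)→(4, 6): d=(-6,2) right/bottom  bias=-1
    (3,0)@(7, 1): e=[8,0,24] → .  [on edge]
    (2,1)@(5, 3): e=[0,16,16] → X  [on edge]
    (3,1)@(7, 3): e=[12,8,12] → X
    (4,1)@(9, 3): e=[24,0,8] → .  [on edge]
    (2,2)@(5, 5): e=[4,24,4] → X
    (3,2)@(7, 5): e=[16,16,0] → .  [on edge]
    (5,2)@(11, 5): e=[40,0,-8] → .  [on edge]
    (0,3)@(1, 7): e=[-16,48,0] → .  [on edge]
    (2,3)@(5, 7): e=[8,32,-8] → .
    (1,4)@(3, 9): e=[0,48,-16] → .  [on edge]
  covered (3 px):
    . . . . . .
    . . X X . .
    . . X . . .
    . . . . . .
    . . . . . .
T1:
  2·area = 12
  edge (2, 0)→(2, 6): d=(0,6) right/bottom  bias=-1
  edge (2, 6)→(0, 0): d=(-2,-6) top-left  bias=+0
  edge (0, 0)→(2, 0): d=(2,0) top-left  bias=+0
    (0,0)@(1, 1): e=[6,4,2] → X
    (1,0)@(3, 1): e=[-6,16,2] → .
    (0,1)@(1, 3): e=[6,0,6] → X  [on edge]
    (1,1)@(3, 3): e=[-6,12,6] → .
    (0,2)@(1, 5): e=[6,-4,10] → .
    (1,4)@(3, 9): e=[-6,0,18] → .  [on edge]
  covered (2 px):
    X . . . . .
    X . . . . .
    . . . . . .
    . . . . . .
    . . . . . .

Result: 5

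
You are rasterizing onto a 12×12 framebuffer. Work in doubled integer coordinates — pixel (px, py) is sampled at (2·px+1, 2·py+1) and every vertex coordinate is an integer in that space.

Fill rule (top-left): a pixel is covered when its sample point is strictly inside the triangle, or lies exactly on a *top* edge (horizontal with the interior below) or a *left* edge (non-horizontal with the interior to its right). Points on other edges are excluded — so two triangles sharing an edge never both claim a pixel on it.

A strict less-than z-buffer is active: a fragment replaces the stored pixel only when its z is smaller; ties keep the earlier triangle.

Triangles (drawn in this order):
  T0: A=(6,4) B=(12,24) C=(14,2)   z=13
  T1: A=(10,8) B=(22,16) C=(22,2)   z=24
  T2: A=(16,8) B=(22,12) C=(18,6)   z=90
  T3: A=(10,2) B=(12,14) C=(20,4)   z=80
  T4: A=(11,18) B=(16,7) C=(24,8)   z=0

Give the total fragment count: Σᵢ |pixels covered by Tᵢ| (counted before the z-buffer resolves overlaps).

T0:
  2·area = 172  (B↔C swapped to make it positive)
  edge (6, 4)→(14, 2): d=(8,-2) top-left  bias=+0
  edge (14, 2)→(12, 24): d=(-2,22) right/bottom  bias=-1
  edge (12, 24)→(6, 4): d=(-6,-20) top-left  bias=+0
    (5,1)@(11, 3): e=[2,64,106] → X
    (6,1)@(13, 3): e=[6,20,146] → X
    (7,1)@(15, 3): e=[10,-24,186] → .
    (3,2)@(7, 5): e=[10,148,14] → X
    (4,2)@(9, 5): e=[14,104,54] → X
    (7,2)@(15, 5): e=[26,-28,174] → .
    (3,3)@(7, 7): e=[26,144,2] → X
    (7,3)@(15, 7): e=[42,-32,162] → .
    (3,4)@(7, 9): e=[42,140,-10] → .
    (4,4)@(9, 9): e=[46,96,30] → X
    (7,4)@(15, 9): e=[58,-36,150] → .
    (4,5)@(9, 11): e=[62,92,18] → X
    (6,6)@(13, 13): e=[86,0,86] → .  [on edge]
  covered (21 px):
    . . . . . . . . . . . .
    . . . . . X X . . . . .
    . . . X X X X . . . . .
    . . . X X X X . . . . .
    . . . . X X X . . . . .
    . . . . X X X . . . . .
    . . . . X X . . . . . .
    . . . . . X . . . . . .
    . . . . . X . . . . . .
    . . . . . X . . . . . .
    . . . . . . . . . . . .
    . . . . . . . . . . . .
T1:
  2·area = 168  (B↔C swapped to make it positive)
  edge (10, 8)→(22, 2): d=(12,-6) top-left  bias=+0
  edge (22, 2)→(22, 16): d=(0,14) right/bottom  bias=-1
  edge (22, 16)→(10, 8): d=(-12,-8) top-left  bias=+0
    (10,1)@(21, 3): e=[6,14,148] → X
    (11,1)@(23, 3): e=[18,-14,164] → .
    (8,2)@(17, 5): e=[6,70,92] → X
    (9,2)@(19, 5): e=[18,42,108] → X
    (11,2)@(23, 5): e=[42,-14,140] → .
    (6,3)@(13, 7): e=[6,126,36] → X
    (7,3)@(15, 7): e=[18,98,52] → X
    (11,3)@(23, 7): e=[66,-14,116] → .
    (6,4)@(13, 9): e=[30,126,12] → X
    (11,4)@(23, 9): e=[90,-14,92] → .
    (6,5)@(13, 11): e=[54,126,-12] → .
    (7,5)@(15, 11): e=[66,98,4] → X
  covered (21 px):
    . . . . . . . . . . . .
    . . . . . . . . . . X .
    . . . . . . . . X X X .
    . . . . . . X X X X X .
    . . . . . . X X X X X .
    . . . . . . . X X X X .
    . . . . . . . . . X X .
    . . . . . . . . . . X .
    . . . . . . . . . . . .
    . . . . . . . . . . . .
    . . . . . . . . . . . .
    . . . . . . . . . . . .
T2:
  2·area = 20  (B↔C swapped to make it positive)
  edge (16, 8)→(18, 6): d=(2,-2) top-left  bias=+0
  edge (18, 6)→(22, 12): d=(4,6) right/bottom  bias=-1
  edge (22, 12)→(16, 8): d=(-6,-4) top-left  bias=+0
    (11,0)@(23, 1): e=[0,-50,70] → .  [on edge]
    (10,1)@(21, 3): e=[0,-30,50] → .  [on edge]
    (9,2)@(19, 5): e=[0,-10,30] → .  [on edge]
    (8,3)@(17, 7): e=[0,10,10] → X  [on edge]
    (9,3)@(19, 7): e=[4,-2,18] → .
    (7,4)@(15, 9): e=[0,30,-10] → .  [on edge]
    (8,4)@(17, 9): e=[4,18,-2] → .
    (9,4)@(19, 9): e=[8,6,6] → X
    (10,4)@(21, 9): e=[12,-6,14] → .
    (6,5)@(13, 11): e=[0,50,-30] → .  [on edge]
    (9,5)@(19, 11): e=[12,14,-6] → .
    (10,5)@(21, 11): e=[16,2,2] → X
    (5,6)@(11, 13): e=[0,70,-50] → .  [on edge]
    (4,7)@(9, 15): e=[0,90,-70] → .  [on edge]
    (3,8)@(7, 17): e=[0,110,-90] → .  [on edge]
    (2,9)@(5, 19): e=[0,130,-110] → .  [on edge]
    (1,10)@(3, 21): e=[0,150,-130] → .  [on edge]
    (0,11)@(1, 23): e=[0,170,-150] → .  [on edge]
  covered (3 px):
    . . . . . . . . . . . .
    . . . . . . . . . . . .
    . . . . . . . . . . . .
    . . . . . . . . X . . .
    . . . . . . . . . X . .
    . . . . . . . . . . X .
    . . . . . . . . . . . .
    . . . . . . . . . . . .
    . . . . . . . . . . . .
    . . . . . . . . . . . .
    . . . . . . . . . . . .
    . . . . . . . . . . . .
T3:
  2·area = 116  (B↔C swapped to make it positive)
  edge (10, 2)→(20, 4): d=(10,2) right/bottom  bias=-1
  edge (20, 4)→(12, 14): d=(-8,10) right/bottom  bias=-1
  edge (12, 14)→(10, 2): d=(-2,-12) top-left  bias=+0
    (2,0)@(5, 1): e=[0,174,-58] → .  [on edge]
    (5,1)@(11, 3): e=[8,98,10] → X
    (6,1)@(13, 3): e=[4,78,34] → X
    (7,1)@(15, 3): e=[0,58,58] → .  [on edge]
    (5,2)@(11, 5): e=[28,82,6] → X
    (7,2)@(15, 5): e=[20,42,54] → X
    (8,2)@(17, 5): e=[16,22,78] → X
    (9,2)@(19, 5): e=[12,2,102] → X
    (10,2)@(21, 5): e=[8,-18,126] → .
    (5,3)@(11, 7): e=[48,66,2] → X
    (9,3)@(19, 7): e=[32,-14,98] → .
    (5,4)@(11, 9): e=[68,50,-2] → .
  covered (14 px):
    . . . . . . . . . . . .
    . . . . . X X . . . . .
    . . . . . X X X X X . .
    . . . . . X X X X . . .
    . . . . . . X X . . . .
    . . . . . . X . . . . .
    . . . . . . . . . . . .
    . . . . . . . . . . . .
    . . . . . . . . . . . .
    . . . . . . . . . . . .
    . . . . . . . . . . . .
    . . . . . . . . . . . .
T4:
  2·area = 93
  edge (11, 18)→(16, 7): d=(5,-11) top-left  bias=+0
  edge (16, 7)→(24, 8): d=(8,1) right/bottom  bias=-1
  edge (24, 8)→(11, 18): d=(-13,10) right/bottom  bias=-1
    (8,4)@(17, 9): e=[21,15,57] → X
    (9,4)@(19, 9): e=[43,13,37] → X
    (10,4)@(21, 9): e=[65,11,17] → X
    (11,4)@(23, 9): e=[87,9,-3] → .
    (7,5)@(15, 11): e=[9,33,51] → X
    (10,5)@(21, 11): e=[75,27,-9] → .
    (7,6)@(15, 13): e=[19,49,25] → X
    (9,6)@(19, 13): e=[63,45,-15] → .
    (6,7)@(13, 15): e=[7,67,19] → X
    (7,7)@(15, 15): e=[29,65,-1] → .
    (8,7)@(17, 15): e=[51,63,-21] → .
    (6,8)@(13, 17): e=[17,83,-7] → .
  covered (9 px):
    . . . . . . . . . . . .
    . . . . . . . . . . . .
    . . . . . . . . . . . .
    . . . . . . . . . . . .
    . . . . . . . . X X X .
    . . . . . . . X X X . .
    . . . . . . . X X . . .
    . . . . . . X . . . . .
    . . . . . . . . . . . .
    . . . . . . . . . . . .
    . . . . . . . . . . . .
    . . . . . . . . . . . .

Final: 68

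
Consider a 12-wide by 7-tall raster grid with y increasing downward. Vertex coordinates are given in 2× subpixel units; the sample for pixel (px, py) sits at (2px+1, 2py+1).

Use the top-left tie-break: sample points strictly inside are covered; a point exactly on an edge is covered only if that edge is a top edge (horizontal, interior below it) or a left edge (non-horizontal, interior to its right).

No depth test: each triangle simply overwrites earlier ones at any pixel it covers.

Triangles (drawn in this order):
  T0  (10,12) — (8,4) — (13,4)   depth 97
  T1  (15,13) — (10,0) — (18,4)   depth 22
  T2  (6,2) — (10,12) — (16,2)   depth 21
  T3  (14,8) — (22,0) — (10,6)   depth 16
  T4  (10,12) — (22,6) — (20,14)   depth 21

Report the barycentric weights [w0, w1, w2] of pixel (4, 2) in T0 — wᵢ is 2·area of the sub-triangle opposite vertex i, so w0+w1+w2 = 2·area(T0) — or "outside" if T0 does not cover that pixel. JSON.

T0:
  2·area = 40
  edge (10, 12)→(8, 4): d=(-2,-8) top-left  bias=+0
  edge (8, 4)→(13, 4): d=(5,0) top-left  bias=+0
  edge (13, 4)→(10, 12): d=(-3,8) right/bottom  bias=-1
    (4,2)@(9, 5): e=[6,5,29] → #
    (5,2)@(11, 5): e=[22,5,13] → #
    (6,2)@(13, 5): e=[38,5,-3] → ·
    (4,3)@(9, 7): e=[2,15,23] → #
    (6,3)@(13, 7): e=[34,15,-9] → ·
    (4,4)@(9, 9): e=[-2,25,17] → ·
    (5,4)@(11, 9): e=[14,25,1] → #
    (6,4)@(13, 9): e=[30,25,-15] → ·
    (5,5)@(11, 11): e=[10,35,-5] → ·
  covered (5 px):
    · · · · · · · · · · · ·
    · · · · · · · · · · · ·
    · · · · # # · · · · · ·
    · · · · # # · · · · · ·
    · · · · · # · · · · · ·
    · · · · · · · · · · · ·
    · · · · · · · · · · · ·
T1:
  2·area = 84
  edge (15, 13)→(10, 0): d=(-5,-13) top-left  bias=+0
  edge (10, 0)→(18, 4): d=(8,4) right/bottom  bias=-1
  edge (18, 4)→(15, 13): d=(-3,9) right/bottom  bias=-1
    (5,0)@(11, 1): e=[8,4,72] → #
    (6,0)@(13, 1): e=[34,-4,54] → ·
    (9,0)@(19, 1): e=[112,-28,0] → ·  [on edge]
    (5,1)@(11, 3): e=[-2,20,66] → ·
    (6,1)@(13, 3): e=[24,12,48] → #
    (7,1)@(15, 3): e=[50,4,30] → #
    (8,1)@(17, 3): e=[76,-4,12] → ·
    (6,2)@(13, 5): e=[14,28,42] → #
    (8,2)@(17, 5): e=[66,12,6] → #
    (9,2)@(19, 5): e=[92,4,-12] → ·
    (6,3)@(13, 7): e=[4,44,36] → #
    (8,3)@(17, 7): e=[56,28,0] → ·  [on edge]
    (7,6)@(15, 13): e=[0,84,0] → ·  [on edge]
  covered (10 px):
    · · · · · # · · · · · ·
    · · · · · · # # · · · ·
    · · · · · · # # # · · ·
    · · · · · · # # · · · ·
    · · · · · · · # · · · ·
    · · · · · · · # · · · ·
    · · · · · · · · · · · ·
T2:
  2·area = 100  (B↔C swapped to make it positive)
  edge (6, 2)→(16, 2): d=(10,0) top-left  bias=+0
  edge (16, 2)→(10, 12): d=(-6,10) right/bottom  bias=-1
  edge (10, 12)→(6, 2): d=(-4,-10) top-left  bias=+0
    (3,1)@(7, 3): e=[10,84,6] → #
    (4,1)@(9, 3): e=[10,64,26] → #
    (5,1)@(11, 3): e=[10,44,46] → #
    (6,1)@(13, 3): e=[10,24,66] → #
    (7,1)@(15, 3): e=[10,4,86] → #
    (8,1)@(17, 3): e=[10,-16,106] → ·
    (3,2)@(7, 5): e=[30,72,-2] → ·
    (4,2)@(9, 5): e=[30,52,18] → #
    (7,2)@(15, 5): e=[30,-8,78] → ·
    (4,3)@(9, 7): e=[50,40,10] → #
    (6,3)@(13, 7): e=[50,0,50] → ·  [on edge]
    (4,4)@(9, 9): e=[70,28,2] → #
  covered (12 px):
    · · · · · · · · · · · ·
    · · · # # # # # · · · ·
    · · · · # # # · · · · ·
    · · · · # # · · · · · ·
    · · · · # # · · · · · ·
    · · · · · · · · · · · ·
    · · · · · · · · · · · ·
T3:
  2·area = 48  (B↔C swapped to make it positive)
  edge (14, 8)→(10, 6): d=(-4,-2) top-left  bias=+0
  edge (10, 6)→(22, 0): d=(12,-6) top-left  bias=+0
  edge (22, 0)→(14, 8): d=(-8,8) right/bottom  bias=-1
    (10,0)@(21, 1): e=[42,6,0] → ·  [on edge]
    (8,1)@(17, 3): e=[26,6,16] → #
    (9,1)@(19, 3): e=[30,18,0] → ·  [on edge]
    (6,2)@(13, 5): e=[10,6,32] → #
    (7,2)@(15, 5): e=[14,18,16] → #
    (8,2)@(17, 5): e=[18,30,0] → ·  [on edge]
    (6,3)@(13, 7): e=[2,30,16] → #
    (7,3)@(15, 7): e=[6,42,0] → ·  [on edge]
    (6,4)@(13, 9): e=[-6,54,0] → ·  [on edge]
    (5,5)@(11, 11): e=[-18,66,0] → ·  [on edge]
    (4,6)@(9, 13): e=[-30,78,0] → ·  [on edge]
  covered (4 px):
    · · · · · · · · · · · ·
    · · · · · · · · # · · ·
    · · · · · · # # · · · ·
    · · · · · · # · · · · ·
    · · · · · · · · · · · ·
    · · · · · · · · · · · ·
    · · · · · · · · · · · ·
T4:
  2·area = 84
  edge (10, 12)→(22, 6): d=(12,-6) top-left  bias=+0
  edge (22, 6)→(20, 14): d=(-2,8) right/bottom  bias=-1
  edge (20, 14)→(10, 12): d=(-10,-2) top-left  bias=+0
    (10,3)@(21, 7): e=[6,6,72] → #
    (11,3)@(23, 7): e=[18,-10,76] → ·
    (8,4)@(17, 9): e=[6,34,44] → #
    (9,4)@(19, 9): e=[18,18,48] → #
    (11,4)@(23, 9): e=[42,-14,56] → ·
    (2,5)@(5, 11): e=[-42,126,0] → ·  [on edge]
    (6,5)@(13, 11): e=[6,62,16] → #
    (7,5)@(15, 11): e=[18,46,20] → #
    (10,5)@(21, 11): e=[54,-2,32] → ·
    (6,6)@(13, 13): e=[30,58,-4] → ·
    (7,6)@(15, 13): e=[42,42,0] → #  [on edge]
    (10,6)@(21, 13): e=[78,-6,12] → ·
  covered (11 px):
    · · · · · · · · · · · ·
    · · · · · · · · · · · ·
    · · · · · · · · · · · ·
    · · · · · · · · · · # ·
    · · · · · · · · # # # ·
    · · · · · · # # # # · ·
    · · · · · · · # # # · ·

Final: [5,29,6]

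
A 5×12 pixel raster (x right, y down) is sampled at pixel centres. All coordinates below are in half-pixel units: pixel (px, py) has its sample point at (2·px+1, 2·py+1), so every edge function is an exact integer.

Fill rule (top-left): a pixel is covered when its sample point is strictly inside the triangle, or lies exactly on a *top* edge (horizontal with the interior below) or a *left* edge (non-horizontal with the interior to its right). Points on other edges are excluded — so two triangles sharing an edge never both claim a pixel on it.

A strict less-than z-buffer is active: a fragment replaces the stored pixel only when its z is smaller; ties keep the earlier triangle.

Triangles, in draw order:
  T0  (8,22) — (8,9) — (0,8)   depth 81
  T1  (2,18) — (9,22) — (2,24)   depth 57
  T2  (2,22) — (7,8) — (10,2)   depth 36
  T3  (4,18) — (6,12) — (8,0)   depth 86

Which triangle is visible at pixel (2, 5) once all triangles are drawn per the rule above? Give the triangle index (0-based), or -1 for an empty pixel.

T0:
  2·area = 104  (B↔C swapped to make it positive)
  edge (8, 22)→(0, 8): d=(-8,-14) top-left  bias=+0
  edge (0, 8)→(8, 9): d=(8,1) right/bottom  bias=-1
  edge (8, 9)→(8, 22): d=(0,13) right/bottom  bias=-1
    (0,4)@(1, 9): e=[6,7,91] → █
    (1,4)@(3, 9): e=[34,5,65] → █
    (2,4)@(5, 9): e=[62,3,39] → █
    (3,4)@(7, 9): e=[90,1,13] → █
    (4,4)@(9, 9): e=[118,-1,-13] → ·
    (0,5)@(1, 11): e=[-10,23,91] → ·
    (1,5)@(3, 11): e=[18,21,65] → █
    (4,5)@(9, 11): e=[102,15,-13] → ·
    (1,6)@(3, 13): e=[2,37,65] → █
    (4,6)@(9, 13): e=[86,31,-13] → ·
    (1,7)@(3, 15): e=[-14,53,65] → ·
    (2,7)@(5, 15): e=[14,51,39] → █
  covered (14 px):
    · · · · ·
    · · · · ·
    · · · · ·
    · · · · ·
    █ █ █ █ ·
    · █ █ █ ·
    · █ █ █ ·
    · · █ █ ·
    · · · █ ·
    · · · █ ·
    · · · · ·
    · · · · ·
T1:
  2·area = 42
  edge (2, 18)→(9, 22): d=(7,4) right/bottom  bias=-1
  edge (9, 22)→(2, 24): d=(-7,2) right/bottom  bias=-1
  edge (2, 24)→(2, 18): d=(0,-6) top-left  bias=+0
    (1,9)@(3, 19): e=[3,33,6] → █
    (2,9)@(5, 19): e=[-5,29,18] → ·
    (1,10)@(3, 21): e=[17,19,6] → █
    (2,10)@(5, 21): e=[9,15,18] → █
    (3,10)@(7, 21): e=[1,11,30] → █
    (4,10)@(9, 21): e=[-7,7,42] → ·
    (1,11)@(3, 23): e=[31,5,6] → █
    (3,11)@(7, 23): e=[15,-3,30] → ·
  covered (6 px):
    · · · · ·
    · · · · ·
    · · · · ·
    · · · · ·
    · · · · ·
    · · · · ·
    · · · · ·
    · · · · ·
    · · · · ·
    · █ · · ·
    · █ █ █ ·
    · █ █ · ·
T2:
  2·area = 12
  edge (2, 22)→(7, 8): d=(5,-14) top-left  bias=+0
  edge (7, 8)→(10, 2): d=(3,-6) top-left  bias=+0
  edge (10, 2)→(2, 22): d=(-8,20) right/bottom  bias=-1
    (3,4)@(7, 9): e=[5,3,4] → █
    (4,4)@(9, 9): e=[33,15,-36] → ·
    (3,5)@(7, 11): e=[15,9,-12] → ·
  covered (1 px):
    · · · · ·
    · · · · ·
    · · · · ·
    · · · · ·
    · · · █ ·
    · · · · ·
    · · · · ·
    · · · · ·
    · · · · ·
    · · · · ·
    · · · · ·
    · · · · ·
T3:
  2·area = 12  (B↔C swapped to make it positive)
  edge (4, 18)→(8, 0): d=(4,-18) top-left  bias=+0
  edge (8, 0)→(6, 12): d=(-2,12) right/bottom  bias=-1
  edge (6, 12)→(4, 18): d=(-2,6) right/bottom  bias=-1
    (4,1)@(9, 3): e=[30,-18,0] → ·  [on edge]
    (3,2)@(7, 5): e=[2,2,8] → █
    (4,2)@(9, 5): e=[38,-22,-4] → ·
    (3,3)@(7, 7): e=[10,-2,4] → ·
    (3,4)@(7, 9): e=[18,-6,0] → ·  [on edge]
    (2,7)@(5, 15): e=[6,6,0] → ·  [on edge]
    (1,10)@(3, 21): e=[-6,18,0] → ·  [on edge]
  covered (1 px):
    · · · · ·
    · · · · ·
    · · · █ ·
    · · · · ·
    · · · · ·
    · · · · ·
    · · · · ·
    · · · · ·
    · · · · ·
    · · · · ·
    · · · · ·
    · · · · ·

Z-buffer (winner per pixel, '.' = empty):
  . . . . .
  . . . . .
  . . . 3 .
  . . . . .
  0 0 0 2 .
  . 0 0 0 .
  . 0 0 0 .
  . . 0 0 .
  . . . 0 .
  . 1 . 0 .
  . 1 1 1 .
  . 1 1 . .

Result: 0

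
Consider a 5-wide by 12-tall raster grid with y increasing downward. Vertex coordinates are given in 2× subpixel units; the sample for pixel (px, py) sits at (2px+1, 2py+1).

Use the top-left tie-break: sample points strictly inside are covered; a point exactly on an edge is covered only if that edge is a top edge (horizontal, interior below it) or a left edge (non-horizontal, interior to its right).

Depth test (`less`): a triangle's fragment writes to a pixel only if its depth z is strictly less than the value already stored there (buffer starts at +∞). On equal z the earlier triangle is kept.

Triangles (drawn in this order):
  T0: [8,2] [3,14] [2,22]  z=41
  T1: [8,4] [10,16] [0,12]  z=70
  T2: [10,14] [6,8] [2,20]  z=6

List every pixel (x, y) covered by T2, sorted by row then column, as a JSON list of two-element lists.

T0:
  2·area = 28  (B↔C swapped to make it positive)
  edge (8, 2)→(2, 22): d=(-6,20) right/bottom  bias=-1
  edge (2, 22)→(3, 14): d=(1,-8) top-left  bias=+0
  edge (3, 14)→(8, 2): d=(5,-12) top-left  bias=+0
    (3,2)@(7, 5): e=[2,23,3] → █
    (4,2)@(9, 5): e=[-38,39,27] → ·
    (3,3)@(7, 7): e=[-10,25,13] → ·
    (2,5)@(5, 11): e=[6,13,9] → █
    (3,5)@(7, 11): e=[-34,29,33] → ·
    (2,6)@(5, 13): e=[-6,15,19] → ·
    (1,7)@(3, 15): e=[22,1,5] → █
    (2,7)@(5, 15): e=[-18,17,29] → ·
    (1,8)@(3, 17): e=[10,3,15] → █
    (2,8)@(5, 17): e=[-30,19,39] → ·
    (1,9)@(3, 19): e=[-2,5,25] → ·
  covered (4 px):
    · · · · ·
    · · · · ·
    · · · █ ·
    · · · · ·
    · · · · ·
    · · █ · ·
    · · · · ·
    · █ · · ·
    · █ · · ·
    · · · · ·
    · · · · ·
    · · · · ·
T1:
  2·area = 112
  edge (8, 4)→(10, 16): d=(2,12) right/bottom  bias=-1
  edge (10, 16)→(0, 12): d=(-10,-4) top-left  bias=+0
  edge (0, 12)→(8, 4): d=(8,-8) top-left  bias=+0
    (4,1)@(9, 3): e=[-14,126,0] → ·  [on edge]
    (3,2)@(7, 5): e=[14,98,0] → █  [on edge]
    (4,2)@(9, 5): e=[-10,106,16] → ·
    (2,3)@(5, 7): e=[42,70,0] → █  [on edge]
    (4,3)@(9, 7): e=[-6,86,32] → ·
    (1,4)@(3, 9): e=[70,42,0] → █  [on edge]
    (4,4)@(9, 9): e=[-2,66,48] → ·
    (0,5)@(1, 11): e=[98,14,0] → █  [on edge]
    (4,5)@(9, 11): e=[2,46,64] → █
    (0,6)@(1, 13): e=[102,-6,16] → ·
    (1,6)@(3, 13): e=[78,2,32] → █
    (1,7)@(3, 15): e=[82,-18,48] → ·
  covered (16 px):
    · · · · ·
    · · · · ·
    · · · █ ·
    · · █ █ ·
    · █ █ █ ·
    █ █ █ █ █
    · █ █ █ █
    · · · · █
    · · · · ·
    · · · · ·
    · · · · ·
    · · · · ·
T2:
  2·area = 72  (B↔C swapped to make it positive)
  edge (10, 14)→(2, 20): d=(-8,6) right/bottom  bias=-1
  edge (2, 20)→(6, 8): d=(4,-12) top-left  bias=+0
  edge (6, 8)→(10, 14): d=(4,6) right/bottom  bias=-1
    (3,2)@(7, 5): e=[90,0,-18] → ·  [on edge]
    (2,5)@(5, 11): e=[54,0,18] → █  [on edge]
    (3,5)@(7, 11): e=[42,24,6] → █
    (4,5)@(9, 11): e=[30,48,-6] → ·
    (2,6)@(5, 13): e=[38,8,26] → █
    (4,6)@(9, 13): e=[14,56,2] → █
    (2,7)@(5, 15): e=[22,16,34] → █
    (4,7)@(9, 15): e=[-2,64,10] → ·
    (1,8)@(3, 17): e=[18,0,54] → █  [on edge]
    (3,8)@(7, 17): e=[-6,48,30] → ·
    (1,9)@(3, 19): e=[2,8,62] → █
    (2,9)@(5, 19): e=[-10,32,50] → ·
    (0,11)@(1, 23): e=[-18,0,90] → ·  [on edge]
  covered (10 px):
    · · · · ·
    · · · · ·
    · · · · ·
    · · · · ·
    · · · · ·
    · · █ █ ·
    · · █ █ █
    · · █ █ ·
    · █ █ · ·
    · █ · · ·
    · · · · ·
    · · · · ·

Answer: [[2,5],[3,5],[2,6],[3,6],[4,6],[2,7],[3,7],[1,8],[2,8],[1,9]]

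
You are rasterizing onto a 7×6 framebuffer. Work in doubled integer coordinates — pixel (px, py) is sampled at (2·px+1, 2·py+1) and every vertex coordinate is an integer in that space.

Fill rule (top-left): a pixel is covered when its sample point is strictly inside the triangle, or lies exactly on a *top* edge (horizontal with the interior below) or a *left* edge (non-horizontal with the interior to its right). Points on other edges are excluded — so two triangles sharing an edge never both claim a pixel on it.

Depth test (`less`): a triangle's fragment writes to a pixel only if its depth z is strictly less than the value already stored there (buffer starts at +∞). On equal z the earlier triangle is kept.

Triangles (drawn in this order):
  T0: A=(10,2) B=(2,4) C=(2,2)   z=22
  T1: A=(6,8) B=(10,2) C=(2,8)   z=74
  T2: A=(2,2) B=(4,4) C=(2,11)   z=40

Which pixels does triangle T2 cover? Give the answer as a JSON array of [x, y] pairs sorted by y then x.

T0:
  2·area = 16
  edge (10, 2)→(2, 4): d=(-8,2) right/bottom  bias=-1
  edge (2, 4)→(2, 2): d=(0,-2) top-left  bias=+0
  edge (2, 2)→(10, 2): d=(8,0) top-left  bias=+0
    (1,1)@(3, 3): e=[6,2,8] → X
    (2,1)@(5, 3): e=[2,6,8] → X
    (3,1)@(7, 3): e=[-2,10,8] → .
    (1,2)@(3, 5): e=[-10,2,24] → .
    (2,2)@(5, 5): e=[-14,6,24] → .
  covered (2 px):
    . . . . . . .
    . X X . . . .
    . . . . . . .
    . . . . . . .
    . . . . . . .
    . . . . . . .
T1:
  2·area = 24  (B↔C swapped to make it positive)
  edge (6, 8)→(2, 8): d=(-4,0) right/bottom  bias=-1
  edge (2, 8)→(10, 2): d=(8,-6) top-left  bias=+0
  edge (10, 2)→(6, 8): d=(-4,6) right/bottom  bias=-1
    (4,1)@(9, 3): e=[20,2,2] → X
    (5,1)@(11, 3): e=[20,14,-10] → .
    (3,2)@(7, 5): e=[12,6,6] → X
    (4,2)@(9, 5): e=[12,18,-6] → .
    (2,3)@(5, 7): e=[4,10,10] → X
    (3,3)@(7, 7): e=[4,22,-2] → .
    (2,4)@(5, 9): e=[-4,26,2] → .
  covered (3 px):
    . . . . . . .
    . . . . X . .
    . . . X . . .
    . . X . . . .
    . . . . . . .
    . . . . . . .
T2:
  2·area = 18
  edge (2, 2)→(4, 4): d=(2,2) right/bottom  bias=-1
  edge (4, 4)→(2, 11): d=(-2,7) right/bottom  bias=-1
  edge (2, 11)→(2, 2): d=(0,-9) top-left  bias=+0
    (0,0)@(1, 1): e=[0,27,-9] → .  [on edge]
    (1,1)@(3, 3): e=[0,9,9] → .  [on edge]
    (1,2)@(3, 5): e=[4,5,9] → X
    (2,2)@(5, 5): e=[0,-9,27] → .  [on edge]
    (1,3)@(3, 7): e=[8,1,9] → X
    (2,3)@(5, 7): e=[4,-13,27] → .
    (3,3)@(7, 7): e=[0,-27,45] → .  [on edge]
    (1,4)@(3, 9): e=[12,-3,9] → .
    (4,4)@(9, 9): e=[0,-45,63] → .  [on edge]
    (5,5)@(11, 11): e=[0,-63,81] → .  [on edge]
  covered (2 px):
    . . . . . . .
    . . . . . . .
    . X . . . . .
    . X . . . . .
    . . . . . . .
    . . . . . . .

Answer: [[1,2],[1,3]]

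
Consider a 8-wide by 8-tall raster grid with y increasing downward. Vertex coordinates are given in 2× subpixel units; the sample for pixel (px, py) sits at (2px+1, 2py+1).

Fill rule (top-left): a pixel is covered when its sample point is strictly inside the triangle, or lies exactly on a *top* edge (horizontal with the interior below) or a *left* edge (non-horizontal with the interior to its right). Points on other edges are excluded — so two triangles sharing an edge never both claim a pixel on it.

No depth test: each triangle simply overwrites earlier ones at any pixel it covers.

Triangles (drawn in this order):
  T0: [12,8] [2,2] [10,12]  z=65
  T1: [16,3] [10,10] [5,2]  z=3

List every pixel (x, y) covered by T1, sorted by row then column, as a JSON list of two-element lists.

T0:
  2·area = 52  (B↔C swapped to make it positive)
  edge (12, 8)→(10, 12): d=(-2,4) right/bottom  bias=-1
  edge (10, 12)→(2, 2): d=(-8,-10) top-left  bias=+0
  edge (2, 2)→(12, 8): d=(10,6) right/bottom  bias=-1
    (1,1)@(3, 3): e=[46,2,4] → X
    (2,1)@(5, 3): e=[38,22,-8] → .
    (1,2)@(3, 5): e=[42,-14,24] → .
    (2,2)@(5, 5): e=[34,6,12] → X
    (3,2)@(7, 5): e=[26,26,0] → .  [on edge]
    (2,3)@(5, 7): e=[30,-10,32] → .
    (3,3)@(7, 7): e=[22,10,20] → X
    (4,3)@(9, 7): e=[14,30,8] → X
    (5,3)@(11, 7): e=[6,50,-4] → .
    (3,4)@(7, 9): e=[18,-6,40] → .
    (4,4)@(9, 9): e=[10,14,28] → X
    (5,4)@(11, 9): e=[2,34,16] → X
  covered (6 px):
    . . . . . . . .
    . X . . . . . .
    . . X . . . . .
    . . . X X . . .
    . . . . X X . .
    . . . . . . . .
    . . . . . . . .
    . . . . . . . .
T1:
  2·area = 83
  edge (16, 3)→(10, 10): d=(-6,7) right/bottom  bias=-1
  edge (10, 10)→(5, 2): d=(-5,-8) top-left  bias=+0
  edge (5, 2)→(16, 3): d=(11,1) right/bottom  bias=-1
    (3,1)@(7, 3): e=[63,11,9] → X
    (4,1)@(9, 3): e=[49,27,7] → X
    (5,1)@(11, 3): e=[35,43,5] → X
    (6,1)@(13, 3): e=[21,59,3] → X
    (7,1)@(15, 3): e=[7,75,1] → X
    (3,2)@(7, 5): e=[51,1,31] → X
    (7,2)@(15, 5): e=[-5,65,23] → .
    (3,3)@(7, 7): e=[39,-9,53] → .
    (4,3)@(9, 7): e=[25,7,51] → X
    (6,3)@(13, 7): e=[-3,39,47] → .
    (4,4)@(9, 9): e=[13,-3,73] → .
    (5,4)@(11, 9): e=[-1,13,71] → .
  covered (11 px):
    . . . . . . . .
    . . . X X X X X
    . . . X X X X .
    . . . . X X . .
    . . . . . . . .
    . . . . . . . .
    . . . . . . . .
    . . . . . . . .

Answer: [[3,1],[4,1],[5,1],[6,1],[7,1],[3,2],[4,2],[5,2],[6,2],[4,3],[5,3]]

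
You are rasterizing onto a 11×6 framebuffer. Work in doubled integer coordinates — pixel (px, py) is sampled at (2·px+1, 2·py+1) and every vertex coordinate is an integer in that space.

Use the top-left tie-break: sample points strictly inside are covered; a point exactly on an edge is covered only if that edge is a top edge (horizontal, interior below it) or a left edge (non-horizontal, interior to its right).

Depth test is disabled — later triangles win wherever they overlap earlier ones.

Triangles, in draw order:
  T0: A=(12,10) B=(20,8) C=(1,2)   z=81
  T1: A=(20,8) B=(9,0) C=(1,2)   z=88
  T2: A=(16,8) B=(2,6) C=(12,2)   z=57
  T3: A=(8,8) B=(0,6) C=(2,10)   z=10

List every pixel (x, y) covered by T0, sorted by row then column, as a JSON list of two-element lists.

T0:
  2·area = 86  (B↔C swapped to make it positive)
  edge (12, 10)→(1, 2): d=(-11,-8) top-left  bias=+0
  edge (1, 2)→(20, 8): d=(19,6) right/bottom  bias=-1
  edge (20, 8)→(12, 10): d=(-8,2) right/bottom  bias=-1
    (1,1)@(3, 3): e=[5,7,74] → #
    (2,1)@(5, 3): e=[21,-5,70] → ·
    (1,2)@(3, 5): e=[-17,45,58] → ·
    (3,2)@(7, 5): e=[15,21,50] → #
    (4,2)@(9, 5): e=[31,9,46] → #
    (5,2)@(11, 5): e=[47,-3,42] → ·
    (3,3)@(7, 7): e=[-7,59,34] → ·
    (4,3)@(9, 7): e=[9,47,30] → #
    (5,3)@(11, 7): e=[25,35,26] → #
    (6,3)@(13, 7): e=[41,23,22] → #
    (7,3)@(15, 7): e=[57,11,18] → #
    (8,3)@(17, 7): e=[73,-1,14] → ·
  covered (10 px):
    · · · · · · · · · · ·
    · # · · · · · · · · ·
    · · · # # · · · · · ·
    · · · · # # # # · · ·
    · · · · · # # # · · ·
    · · · · · · · · · · ·
T1:
  2·area = 86  (B↔C swapped to make it positive)
  edge (20, 8)→(1, 2): d=(-19,-6) top-left  bias=+0
  edge (1, 2)→(9, 0): d=(8,-2) top-left  bias=+0
  edge (9, 0)→(20, 8): d=(11,8) right/bottom  bias=-1
    (2,0)@(5, 1): e=[43,0,43] → #  [on edge]
    (3,0)@(7, 1): e=[55,4,27] → #
    (4,0)@(9, 1): e=[67,8,11] → #
    (5,0)@(11, 1): e=[79,12,-5] → ·
    (2,1)@(5, 3): e=[5,16,65] → #
    (5,1)@(11, 3): e=[41,28,17] → #
    (6,1)@(13, 3): e=[53,32,1] → #
    (7,1)@(15, 3): e=[65,36,-15] → ·
    (2,2)@(5, 5): e=[-33,32,87] → ·
    (3,2)@(7, 5): e=[-21,36,71] → ·
    (4,2)@(9, 5): e=[-9,40,55] → ·
    (5,2)@(11, 5): e=[3,44,39] → #
  covered (12 px):
    · · # # # · · · · · ·
    · · # # # # # · · · ·
    · · · · · # # # · · ·
    · · · · · · · · # · ·
    · · · · · · · · · · ·
    · · · · · · · · · · ·
T2:
  2·area = 76
  edge (16, 8)→(2, 6): d=(-14,-2) top-left  bias=+0
  edge (2, 6)→(12, 2): d=(10,-4) top-left  bias=+0
  edge (12, 2)→(16, 8): d=(4,6) right/bottom  bias=-1
    (5,1)@(11, 3): e=[60,6,10] → #
    (6,1)@(13, 3): e=[64,14,-2] → ·
    (2,2)@(5, 5): e=[20,2,54] → #
    (3,2)@(7, 5): e=[24,10,42] → #
    (4,2)@(9, 5): e=[28,18,30] → #
    (6,2)@(13, 5): e=[36,34,6] → #
    (7,2)@(15, 5): e=[40,42,-6] → ·
    (2,3)@(5, 7): e=[-8,22,62] → ·
    (3,3)@(7, 7): e=[-4,30,50] → ·
    (4,3)@(9, 7): e=[0,38,38] → #  [on edge]
    (7,3)@(15, 7): e=[12,62,2] → #
    (8,3)@(17, 7): e=[16,70,-10] → ·
  covered (10 px):
    · · · · · · · · · · ·
    · · · · · # · · · · ·
    · · # # # # # · · · ·
    · · · · # # # # · · ·
    · · · · · · · · · · ·
    · · · · · · · · · · ·
T3:
  2·area = 28  (B↔C swapped to make it positive)
  edge (8, 8)→(2, 10): d=(-6,2) right/bottom  bias=-1
  edge (2, 10)→(0, 6): d=(-2,-4) top-left  bias=+0
  edge (0, 6)→(8, 8): d=(8,2) right/bottom  bias=-1
    (8,2)@(17, 5): e=[0,70,-42] → ·  [on edge]
    (0,3)@(1, 7): e=[20,2,6] → #
    (1,3)@(3, 7): e=[16,10,2] → #
    (2,3)@(5, 7): e=[12,18,-2] → ·
    (5,3)@(11, 7): e=[0,42,-14] → ·  [on edge]
    (0,4)@(1, 9): e=[8,-2,22] → ·
    (1,4)@(3, 9): e=[4,6,18] → #
    (2,4)@(5, 9): e=[0,14,14] → ·  [on edge]
    (1,5)@(3, 11): e=[-8,2,34] → ·
  covered (3 px):
    · · · · · · · · · · ·
    · · · · · · · · · · ·
    · · · · · · · · · · ·
    # # · · · · · · · · ·
    · # · · · · · · · · ·
    · · · · · · · · · · ·

Final: [[1,1],[3,2],[4,2],[4,3],[5,3],[6,3],[7,3],[5,4],[6,4],[7,4]]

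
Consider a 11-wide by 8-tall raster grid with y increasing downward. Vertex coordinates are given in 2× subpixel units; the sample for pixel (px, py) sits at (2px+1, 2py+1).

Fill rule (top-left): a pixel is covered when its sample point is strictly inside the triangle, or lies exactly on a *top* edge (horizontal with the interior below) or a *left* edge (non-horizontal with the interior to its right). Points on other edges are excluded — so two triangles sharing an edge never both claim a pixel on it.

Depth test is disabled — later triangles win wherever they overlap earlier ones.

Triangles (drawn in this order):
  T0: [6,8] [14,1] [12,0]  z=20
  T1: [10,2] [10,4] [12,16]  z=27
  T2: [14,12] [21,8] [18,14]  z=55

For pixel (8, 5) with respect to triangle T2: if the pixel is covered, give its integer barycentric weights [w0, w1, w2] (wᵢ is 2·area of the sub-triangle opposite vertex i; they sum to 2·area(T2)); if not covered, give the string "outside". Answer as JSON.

T0:
  2·area = 22  (B↔C swapped to make it positive)
  edge (6, 8)→(12, 0): d=(6,-8) top-left  bias=+0
  edge (12, 0)→(14, 1): d=(2,1) right/bottom  bias=-1
  edge (14, 1)→(6, 8): d=(-8,7) right/bottom  bias=-1
    (6,0)@(13, 1): e=[14,1,7] → █
    (7,0)@(15, 1): e=[30,-1,-7] → ·
    (5,1)@(11, 3): e=[10,7,5] → █
    (6,1)@(13, 3): e=[26,5,-9] → ·
    (4,2)@(9, 5): e=[6,13,3] → █
    (5,2)@(11, 5): e=[22,11,-11] → ·
    (3,3)@(7, 7): e=[2,19,1] → █
    (4,3)@(9, 7): e=[18,17,-13] → ·
    (3,4)@(7, 9): e=[14,23,-15] → ·
  covered (4 px):
    · · · · · · █ · · · ·
    · · · · · █ · · · · ·
    · · · · █ · · · · · ·
    · · · █ · · · · · · ·
    · · · · · · · · · · ·
    · · · · · · · · · · ·
    · · · · · · · · · · ·
    · · · · · · · · · · ·
T1:
  2·area = 4  (B↔C swapped to make it positive)
  edge (10, 2)→(12, 16): d=(2,14) right/bottom  bias=-1
  edge (12, 16)→(10, 4): d=(-2,-12) top-left  bias=+0
  edge (10, 4)→(10, 2): d=(0,-2) top-left  bias=+0
    (5,4)@(11, 9): e=[0,2,2] → ·  [on edge]
  covered (0 px):
    · · · · · · · · · · ·
    · · · · · · · · · · ·
    · · · · · · · · · · ·
    · · · · · · · · · · ·
    · · · · · · · · · · ·
    · · · · · · · · · · ·
    · · · · · · · · · · ·
    · · · · · · · · · · ·
T2:
  2·area = 30
  edge (14, 12)→(21, 8): d=(7,-4) top-left  bias=+0
  edge (21, 8)→(18, 14): d=(-3,6) right/bottom  bias=-1
  edge (18, 14)→(14, 12): d=(-4,-2) top-left  bias=+0
    (8,5)@(17, 11): e=[5,15,10] → █
    (9,5)@(19, 11): e=[13,3,14] → █
    (10,5)@(21, 11): e=[21,-9,18] → ·
    (8,6)@(17, 13): e=[19,9,2] → █
    (9,6)@(19, 13): e=[27,-3,6] → ·
    (8,7)@(17, 15): e=[33,3,-6] → ·
  covered (3 px):
    · · · · · · · · · · ·
    · · · · · · · · · · ·
    · · · · · · · · · · ·
    · · · · · · · · · · ·
    · · · · · · · · · · ·
    · · · · · · · · █ █ ·
    · · · · · · · · █ · ·
    · · · · · · · · · · ·

Final: [15,10,5]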